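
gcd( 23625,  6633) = 9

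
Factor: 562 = 2^1*281^1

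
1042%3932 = 1042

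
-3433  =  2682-6115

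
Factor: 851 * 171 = 145521 = 3^2*19^1* 23^1*37^1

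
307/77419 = 307/77419 = 0.00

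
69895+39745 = 109640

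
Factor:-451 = -11^1*41^1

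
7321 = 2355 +4966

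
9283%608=163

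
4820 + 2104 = 6924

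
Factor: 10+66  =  2^2*19^1 = 76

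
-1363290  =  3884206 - 5247496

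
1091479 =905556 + 185923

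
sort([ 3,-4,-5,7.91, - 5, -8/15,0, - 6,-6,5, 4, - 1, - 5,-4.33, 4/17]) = [-6 ,-6, - 5, - 5,-5, - 4.33, - 4, - 1, -8/15, 0,4/17, 3, 4,  5,7.91 ]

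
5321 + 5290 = 10611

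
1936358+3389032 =5325390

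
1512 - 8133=-6621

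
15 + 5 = 20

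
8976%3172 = 2632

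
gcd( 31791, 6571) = 1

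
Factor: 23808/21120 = 62/55=2^1*5^( - 1)*  11^( - 1)*31^1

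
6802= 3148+3654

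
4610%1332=614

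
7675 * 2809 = 21559075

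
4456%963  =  604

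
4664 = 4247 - -417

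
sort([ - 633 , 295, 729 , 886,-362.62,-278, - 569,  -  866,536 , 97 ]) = [ - 866,  -  633, - 569 , -362.62, - 278,97, 295, 536,729,886] 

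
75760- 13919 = 61841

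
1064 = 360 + 704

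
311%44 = 3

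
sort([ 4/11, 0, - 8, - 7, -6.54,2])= [ - 8, - 7,- 6.54,0 , 4/11, 2]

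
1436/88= 16 +7/22 = 16.32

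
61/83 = 61/83 = 0.73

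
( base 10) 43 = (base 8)53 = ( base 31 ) 1C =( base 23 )1k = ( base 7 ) 61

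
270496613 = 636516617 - 366020004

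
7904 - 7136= 768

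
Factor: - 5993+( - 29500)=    - 35493=- 3^1 * 11831^1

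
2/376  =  1/188 = 0.01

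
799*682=544918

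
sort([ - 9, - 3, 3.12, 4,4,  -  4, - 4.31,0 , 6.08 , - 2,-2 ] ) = [ -9, -4.31, - 4,  -  3,  -  2, - 2,0 , 3.12 , 4, 4, 6.08 ]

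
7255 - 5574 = 1681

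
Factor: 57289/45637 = 47^( - 1 )*59^1 =59/47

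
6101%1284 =965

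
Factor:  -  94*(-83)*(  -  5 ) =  - 39010 = -2^1*5^1*47^1*83^1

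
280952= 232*1211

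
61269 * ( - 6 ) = -367614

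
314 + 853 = 1167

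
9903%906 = 843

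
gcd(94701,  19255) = 1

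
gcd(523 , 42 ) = 1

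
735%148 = 143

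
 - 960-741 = -1701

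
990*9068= 8977320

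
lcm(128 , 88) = 1408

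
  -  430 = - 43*10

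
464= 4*116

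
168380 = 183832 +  - 15452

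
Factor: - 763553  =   - 7^1*19^1*5741^1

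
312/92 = 78/23 = 3.39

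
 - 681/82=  - 681/82 =-8.30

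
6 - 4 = 2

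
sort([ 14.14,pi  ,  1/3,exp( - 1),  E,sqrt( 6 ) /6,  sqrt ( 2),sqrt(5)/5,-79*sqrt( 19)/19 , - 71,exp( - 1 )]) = [ - 71, - 79*sqrt( 19 )/19 , 1/3, exp( -1),exp(- 1),sqrt( 6 )/6,sqrt(5 )/5, sqrt( 2),  E,pi,14.14]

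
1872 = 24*78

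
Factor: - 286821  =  -3^4*3541^1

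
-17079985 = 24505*( - 697)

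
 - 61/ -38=61/38 = 1.61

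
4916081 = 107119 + 4808962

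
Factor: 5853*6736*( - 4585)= - 180767329680 = -2^4  *3^1*5^1 * 7^1*131^1*421^1*1951^1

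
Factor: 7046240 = 2^5*5^1*47^1*937^1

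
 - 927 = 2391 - 3318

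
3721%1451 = 819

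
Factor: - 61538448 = -2^4*3^1*1282051^1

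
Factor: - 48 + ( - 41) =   -  89  =  - 89^1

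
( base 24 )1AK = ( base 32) Q4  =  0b1101000100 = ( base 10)836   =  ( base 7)2303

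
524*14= 7336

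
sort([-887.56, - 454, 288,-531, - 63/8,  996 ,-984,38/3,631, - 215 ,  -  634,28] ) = [ - 984,-887.56,-634, - 531,  -  454 , - 215 , - 63/8,  38/3, 28,288,  631, 996 ]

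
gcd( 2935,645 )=5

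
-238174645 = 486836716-725011361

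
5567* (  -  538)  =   - 2995046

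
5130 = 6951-1821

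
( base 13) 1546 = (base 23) 5ji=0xC1C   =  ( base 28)3QK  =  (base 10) 3100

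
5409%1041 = 204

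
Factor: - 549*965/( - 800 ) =2^( - 5)*3^2*5^( - 1)*61^1 * 193^1 = 105957/160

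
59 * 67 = 3953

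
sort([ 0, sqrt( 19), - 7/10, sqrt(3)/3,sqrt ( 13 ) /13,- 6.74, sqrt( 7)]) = [ - 6.74,  -  7/10,0, sqrt( 13) /13, sqrt( 3 ) /3, sqrt( 7 ),sqrt( 19 )]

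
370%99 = 73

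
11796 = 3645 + 8151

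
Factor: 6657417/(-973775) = - 3^3*5^( - 2 )*11^(-1 )*13^2*1459^1 * 3541^( - 1 ) 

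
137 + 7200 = 7337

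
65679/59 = 65679/59 = 1113.20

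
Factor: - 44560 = - 2^4*5^1*557^1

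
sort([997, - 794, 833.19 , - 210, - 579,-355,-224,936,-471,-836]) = [ - 836, - 794,  -  579,-471,  -  355, - 224, - 210,833.19, 936, 997]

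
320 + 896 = 1216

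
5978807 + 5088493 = 11067300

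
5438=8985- 3547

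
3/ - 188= - 1  +  185/188  =  -  0.02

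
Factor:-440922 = - 2^1 * 3^1 *43^1*1709^1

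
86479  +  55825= 142304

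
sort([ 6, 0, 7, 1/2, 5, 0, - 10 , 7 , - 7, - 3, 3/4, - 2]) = [ - 10, - 7 , - 3, - 2, 0, 0, 1/2,3/4, 5, 6 , 7, 7]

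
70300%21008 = 7276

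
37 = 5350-5313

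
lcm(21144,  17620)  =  105720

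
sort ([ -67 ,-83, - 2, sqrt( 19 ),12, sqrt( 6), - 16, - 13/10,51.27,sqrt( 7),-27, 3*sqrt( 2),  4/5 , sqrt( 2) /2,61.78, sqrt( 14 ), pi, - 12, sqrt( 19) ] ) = [ - 83,-67,-27,-16,  -  12, - 2,-13/10, sqrt( 2)/2, 4/5,  sqrt( 6),sqrt( 7),pi,sqrt( 14 ), 3 * sqrt (2 ),sqrt( 19), sqrt( 19 ),12,51.27,61.78]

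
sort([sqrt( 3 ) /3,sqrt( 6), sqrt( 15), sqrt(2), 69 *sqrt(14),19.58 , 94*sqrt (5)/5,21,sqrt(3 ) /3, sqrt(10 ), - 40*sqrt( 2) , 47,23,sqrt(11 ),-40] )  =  [  -  40*sqrt( 2), - 40 , sqrt(3)/3, sqrt(3)/3,  sqrt( 2), sqrt (6),  sqrt(10),sqrt(11),sqrt(15),19.58,21,  23, 94*sqrt(5 )/5,47,69*sqrt (14)]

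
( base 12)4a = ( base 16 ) 3a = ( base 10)58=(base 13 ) 46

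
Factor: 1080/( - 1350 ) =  - 2^2*5^(  -  1 ) = -4/5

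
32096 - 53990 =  - 21894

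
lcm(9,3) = 9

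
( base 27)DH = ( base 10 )368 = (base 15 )198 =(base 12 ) 268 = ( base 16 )170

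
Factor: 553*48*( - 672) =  - 2^9*3^2*7^2*79^1 = - 17837568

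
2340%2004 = 336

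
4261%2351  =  1910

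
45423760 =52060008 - 6636248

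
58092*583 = 33867636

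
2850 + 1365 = 4215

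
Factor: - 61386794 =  - 2^1*7^1*29^1*47^1*3217^1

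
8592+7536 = 16128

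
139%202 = 139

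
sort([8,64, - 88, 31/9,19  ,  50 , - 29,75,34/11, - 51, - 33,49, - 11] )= [-88,  -  51, -33, - 29, - 11,34/11, 31/9, 8, 19 , 49,50, 64, 75]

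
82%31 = 20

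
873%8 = 1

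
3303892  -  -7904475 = 11208367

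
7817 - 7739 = 78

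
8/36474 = 4/18237 = 0.00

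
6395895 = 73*87615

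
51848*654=33908592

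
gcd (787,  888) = 1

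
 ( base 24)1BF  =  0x357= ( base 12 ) 5B3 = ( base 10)855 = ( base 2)1101010111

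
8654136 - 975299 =7678837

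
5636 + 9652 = 15288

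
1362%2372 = 1362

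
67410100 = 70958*950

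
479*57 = 27303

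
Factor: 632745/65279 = 3^3 * 5^1*29^( - 1)*43^1*109^1*2251^( - 1) 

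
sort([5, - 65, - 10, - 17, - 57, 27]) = [  -  65, - 57, - 17, - 10, 5, 27]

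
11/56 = 11/56 = 0.20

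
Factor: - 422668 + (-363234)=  -785902=- 2^1*13^1*167^1*181^1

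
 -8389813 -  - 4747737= -3642076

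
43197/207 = 14399/69 = 208.68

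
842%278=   8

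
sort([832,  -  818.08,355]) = [ - 818.08,355, 832] 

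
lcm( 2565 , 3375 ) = 64125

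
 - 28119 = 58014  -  86133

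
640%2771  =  640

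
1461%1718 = 1461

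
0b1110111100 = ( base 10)956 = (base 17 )354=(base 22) 1la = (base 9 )1272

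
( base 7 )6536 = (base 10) 2330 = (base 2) 100100011010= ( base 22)4hk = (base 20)5GA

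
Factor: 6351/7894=2^( - 1)*3^1 * 29^1*73^1*3947^(-1)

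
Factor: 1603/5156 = 2^ ( -2)*7^1*229^1*1289^( -1)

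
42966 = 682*63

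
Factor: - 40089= -3^1 * 7^1*23^1*83^1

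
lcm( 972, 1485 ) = 53460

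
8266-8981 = - 715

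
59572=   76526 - 16954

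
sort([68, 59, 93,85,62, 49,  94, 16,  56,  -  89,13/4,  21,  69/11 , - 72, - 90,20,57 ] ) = [ - 90, - 89, - 72,13/4,69/11,16,  20,21,49,56,57, 59,62,68,85,93,  94] 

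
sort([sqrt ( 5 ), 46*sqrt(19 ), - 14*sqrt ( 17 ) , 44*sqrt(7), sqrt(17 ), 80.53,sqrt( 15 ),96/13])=[ - 14 *sqrt( 17 ),sqrt( 5 ),sqrt( 15),sqrt( 17), 96/13,80.53, 44*sqrt(7),46 * sqrt(19 ) ] 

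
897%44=17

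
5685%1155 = 1065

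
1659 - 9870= -8211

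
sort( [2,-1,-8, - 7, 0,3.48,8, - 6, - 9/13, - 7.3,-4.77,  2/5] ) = [-8, - 7.3, - 7,- 6 , - 4.77, - 1, - 9/13,0,2/5, 2 , 3.48 , 8 ] 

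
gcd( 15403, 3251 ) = 1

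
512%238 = 36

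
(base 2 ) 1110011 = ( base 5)430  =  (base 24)4j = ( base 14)83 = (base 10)115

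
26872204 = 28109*956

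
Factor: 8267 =7^1*1181^1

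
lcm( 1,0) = 0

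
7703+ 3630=11333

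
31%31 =0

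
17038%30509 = 17038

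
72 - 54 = 18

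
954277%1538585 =954277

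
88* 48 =4224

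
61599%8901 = 8193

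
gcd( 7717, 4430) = 1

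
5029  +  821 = 5850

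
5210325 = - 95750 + 5306075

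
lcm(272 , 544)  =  544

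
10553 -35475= - 24922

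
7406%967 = 637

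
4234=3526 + 708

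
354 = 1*354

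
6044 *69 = 417036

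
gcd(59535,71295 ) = 735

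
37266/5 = 7453 + 1/5 = 7453.20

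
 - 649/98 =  - 7 + 37/98 =- 6.62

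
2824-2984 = -160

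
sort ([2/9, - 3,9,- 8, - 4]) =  [ - 8, - 4, - 3, 2/9,9]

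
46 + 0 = 46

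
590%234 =122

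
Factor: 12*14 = 168 = 2^3*3^1*7^1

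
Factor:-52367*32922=-2^1*3^2*7^1*31^1*59^1*7481^1 = - 1724026374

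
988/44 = 247/11 = 22.45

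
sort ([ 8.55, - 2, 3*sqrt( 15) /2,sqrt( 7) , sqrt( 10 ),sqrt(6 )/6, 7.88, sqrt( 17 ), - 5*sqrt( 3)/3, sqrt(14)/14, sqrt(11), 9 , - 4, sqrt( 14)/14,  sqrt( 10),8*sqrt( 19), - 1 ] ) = [ - 4, - 5*sqrt( 3) /3, - 2 , - 1,sqrt ( 14) /14, sqrt( 14 ) /14, sqrt( 6 ) /6, sqrt( 7 ),sqrt( 10),sqrt(10 ),sqrt( 11 ), sqrt( 17),  3 * sqrt( 15)/2, 7.88  ,  8.55, 9, 8*sqrt( 19 ) ] 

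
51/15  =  3 + 2/5 = 3.40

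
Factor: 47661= 3^1  *15887^1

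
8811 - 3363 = 5448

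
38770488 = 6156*6298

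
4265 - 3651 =614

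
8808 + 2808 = 11616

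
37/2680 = 37/2680 = 0.01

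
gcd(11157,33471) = 11157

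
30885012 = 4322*7146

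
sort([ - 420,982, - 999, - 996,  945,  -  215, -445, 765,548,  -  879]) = [-999,-996,-879, - 445 , -420, - 215,548 , 765 , 945, 982] 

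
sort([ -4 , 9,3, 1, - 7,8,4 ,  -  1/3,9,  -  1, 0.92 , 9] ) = [ - 7,  -  4, - 1, - 1/3,  0.92, 1,3, 4, 8, 9, 9,9]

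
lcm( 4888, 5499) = 43992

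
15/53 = 15/53 = 0.28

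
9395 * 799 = 7506605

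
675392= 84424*8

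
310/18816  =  155/9408 = 0.02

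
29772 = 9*3308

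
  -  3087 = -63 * 49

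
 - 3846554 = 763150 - 4609704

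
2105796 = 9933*212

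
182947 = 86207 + 96740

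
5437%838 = 409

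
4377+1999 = 6376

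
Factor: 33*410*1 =13530 = 2^1 * 3^1*5^1*11^1*41^1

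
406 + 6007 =6413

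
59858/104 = 29929/52= 575.56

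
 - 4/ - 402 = 2/201  =  0.01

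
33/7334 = 33/7334= 0.00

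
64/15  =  64/15  =  4.27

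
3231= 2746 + 485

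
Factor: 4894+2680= 2^1*7^1*541^1=7574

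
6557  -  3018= 3539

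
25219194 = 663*38038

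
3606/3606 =1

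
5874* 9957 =58487418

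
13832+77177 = 91009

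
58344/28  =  14586/7 = 2083.71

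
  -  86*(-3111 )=267546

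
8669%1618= 579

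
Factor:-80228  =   - 2^2*31^1  *647^1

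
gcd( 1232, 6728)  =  8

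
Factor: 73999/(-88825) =  -  5^( - 2)*11^ ( - 1)*17^ ( - 1 )*19^( - 1) *73999^1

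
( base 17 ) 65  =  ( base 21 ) 52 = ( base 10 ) 107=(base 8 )153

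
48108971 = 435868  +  47673103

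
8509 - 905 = 7604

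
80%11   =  3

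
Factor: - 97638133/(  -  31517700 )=2^( - 2 )*3^ ( - 1 )*5^(-2) *31^ ( - 1) *3389^(  -  1 )*97638133^1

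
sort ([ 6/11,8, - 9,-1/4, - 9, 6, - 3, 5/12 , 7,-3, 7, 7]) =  [- 9, - 9, - 3, - 3, - 1/4, 5/12, 6/11, 6, 7,  7,7, 8]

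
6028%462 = 22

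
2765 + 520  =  3285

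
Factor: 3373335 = 3^2*5^1*7^1*10709^1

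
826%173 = 134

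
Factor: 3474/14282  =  9/37= 3^2*37^(-1 ) 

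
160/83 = 160/83 = 1.93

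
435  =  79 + 356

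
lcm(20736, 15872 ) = 1285632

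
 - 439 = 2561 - 3000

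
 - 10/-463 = 10/463 = 0.02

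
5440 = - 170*(-32 ) 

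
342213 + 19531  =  361744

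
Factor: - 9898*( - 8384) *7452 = 2^9*3^4 *7^2*23^1 * 101^1*131^1 = 618402968064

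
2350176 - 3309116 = -958940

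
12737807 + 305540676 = 318278483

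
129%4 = 1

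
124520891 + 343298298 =467819189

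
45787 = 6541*7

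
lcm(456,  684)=1368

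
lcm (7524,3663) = 278388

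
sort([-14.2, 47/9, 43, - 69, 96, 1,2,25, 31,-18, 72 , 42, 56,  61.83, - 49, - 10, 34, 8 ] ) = [-69,-49,-18,-14.2, - 10,  1,2 , 47/9,8,25,  31, 34,42,  43,  56,61.83,72,  96 ]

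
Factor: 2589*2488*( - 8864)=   -  2^8*3^1*277^1 * 311^1*863^1 = - 57096853248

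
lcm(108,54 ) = 108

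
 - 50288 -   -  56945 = 6657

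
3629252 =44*82483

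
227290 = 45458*5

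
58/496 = 29/248=0.12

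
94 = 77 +17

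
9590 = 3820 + 5770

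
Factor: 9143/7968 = 2^( - 5 )*3^( - 1)*41^1*83^(-1 )*223^1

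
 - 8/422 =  - 1 + 207/211 = - 0.02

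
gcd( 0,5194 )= 5194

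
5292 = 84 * 63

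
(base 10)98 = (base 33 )2w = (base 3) 10122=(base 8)142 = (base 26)3k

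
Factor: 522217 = 41^1*47^1*271^1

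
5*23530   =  117650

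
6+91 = 97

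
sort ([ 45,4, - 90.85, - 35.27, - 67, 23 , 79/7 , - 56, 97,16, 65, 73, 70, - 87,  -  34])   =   [ - 90.85, - 87, - 67, - 56, - 35.27, - 34, 4,79/7, 16,23, 45, 65,70, 73, 97]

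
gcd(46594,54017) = 1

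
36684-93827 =  -  57143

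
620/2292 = 155/573= 0.27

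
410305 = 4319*95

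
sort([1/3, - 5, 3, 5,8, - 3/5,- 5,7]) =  [ - 5, - 5, - 3/5, 1/3,3, 5,7,  8]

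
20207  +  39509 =59716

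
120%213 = 120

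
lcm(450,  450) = 450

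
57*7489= 426873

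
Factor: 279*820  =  228780 = 2^2*  3^2*5^1 * 31^1*41^1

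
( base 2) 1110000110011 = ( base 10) 7219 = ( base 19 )10ii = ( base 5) 212334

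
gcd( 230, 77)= 1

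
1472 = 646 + 826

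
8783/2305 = 3 + 1868/2305 = 3.81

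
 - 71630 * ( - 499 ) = 35743370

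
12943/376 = 34 + 159/376 = 34.42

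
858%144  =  138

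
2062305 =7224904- 5162599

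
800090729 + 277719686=1077810415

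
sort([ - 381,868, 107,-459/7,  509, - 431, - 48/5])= [ - 431, - 381, - 459/7, -48/5,107, 509 , 868]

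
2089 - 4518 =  - 2429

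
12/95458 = 6/47729=0.00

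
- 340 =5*(-68)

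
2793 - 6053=-3260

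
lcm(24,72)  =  72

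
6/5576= 3/2788 = 0.00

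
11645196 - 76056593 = -64411397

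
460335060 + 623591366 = 1083926426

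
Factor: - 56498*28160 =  - 2^10*5^1*11^1*13^1 *41^1*53^1 = -  1590983680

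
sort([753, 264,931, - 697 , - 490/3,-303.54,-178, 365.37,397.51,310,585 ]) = [ -697,  -  303.54, - 178, - 490/3, 264,310, 365.37,  397.51, 585, 753,931] 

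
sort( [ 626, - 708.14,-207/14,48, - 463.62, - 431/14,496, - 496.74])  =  [  -  708.14 , - 496.74, - 463.62,-431/14,-207/14, 48,496,  626 ]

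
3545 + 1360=4905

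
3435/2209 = 1+1226/2209 = 1.56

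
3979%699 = 484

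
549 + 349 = 898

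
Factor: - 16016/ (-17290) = 88/95=2^3*5^(-1 )*11^1  *19^( - 1)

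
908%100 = 8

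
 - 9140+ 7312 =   -  1828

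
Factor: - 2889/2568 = - 9/8 = - 2^( - 3 ) * 3^2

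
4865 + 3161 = 8026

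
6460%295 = 265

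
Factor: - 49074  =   - 2^1 *3^1*8179^1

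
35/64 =35/64=0.55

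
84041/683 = 84041/683= 123.05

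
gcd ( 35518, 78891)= 1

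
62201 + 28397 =90598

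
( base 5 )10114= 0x293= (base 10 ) 659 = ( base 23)15f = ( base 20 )1cj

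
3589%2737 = 852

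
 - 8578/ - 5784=1 + 1397/2892 = 1.48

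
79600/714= 111 + 173/357 = 111.48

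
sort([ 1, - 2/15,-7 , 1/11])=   [ - 7, - 2/15, 1/11, 1]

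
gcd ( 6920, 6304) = 8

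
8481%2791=108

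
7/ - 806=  - 7/806 = - 0.01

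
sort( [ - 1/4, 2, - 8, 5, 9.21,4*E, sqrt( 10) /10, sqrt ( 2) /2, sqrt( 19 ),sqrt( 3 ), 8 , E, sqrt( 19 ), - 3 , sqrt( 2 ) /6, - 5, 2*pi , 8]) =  [ - 8, - 5,  -  3, - 1/4, sqrt( 2) /6,sqrt(10 )/10,sqrt(2 ) /2 , sqrt(3),2,E,sqrt ( 19) , sqrt(19), 5,  2*pi,8, 8, 9.21, 4 * E ]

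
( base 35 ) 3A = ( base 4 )1303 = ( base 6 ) 311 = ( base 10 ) 115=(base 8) 163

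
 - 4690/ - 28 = 335/2=   167.50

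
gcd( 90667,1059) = 1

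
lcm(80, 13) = 1040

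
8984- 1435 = 7549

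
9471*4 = 37884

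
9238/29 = 9238/29=318.55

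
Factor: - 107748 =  - 2^2*3^2*41^1*73^1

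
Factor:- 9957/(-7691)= 3^1* 3319^1*7691^(  -  1) 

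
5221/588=5221/588 = 8.88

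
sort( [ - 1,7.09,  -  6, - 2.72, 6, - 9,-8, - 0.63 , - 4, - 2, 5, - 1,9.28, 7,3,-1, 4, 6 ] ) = [ - 9, - 8, - 6, - 4, - 2.72,-2,-1, - 1, - 1, - 0.63,3, 4, 5, 6,6, 7,7.09, 9.28 ] 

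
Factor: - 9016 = - 2^3*7^2  *23^1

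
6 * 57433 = 344598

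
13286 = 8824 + 4462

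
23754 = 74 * 321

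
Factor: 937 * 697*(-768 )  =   - 2^8 * 3^1*17^1 * 41^1*937^1 = - 501572352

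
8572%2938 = 2696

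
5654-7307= - 1653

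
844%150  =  94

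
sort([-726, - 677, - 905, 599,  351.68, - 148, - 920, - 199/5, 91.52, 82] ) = [-920,-905, - 726,-677, - 148, - 199/5, 82, 91.52, 351.68,599]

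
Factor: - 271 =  - 271^1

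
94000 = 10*9400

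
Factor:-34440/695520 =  - 41/828 = - 2^(-2)*3^(- 2)*23^(-1 )* 41^1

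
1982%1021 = 961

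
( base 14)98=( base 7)251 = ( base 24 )5E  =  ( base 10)134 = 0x86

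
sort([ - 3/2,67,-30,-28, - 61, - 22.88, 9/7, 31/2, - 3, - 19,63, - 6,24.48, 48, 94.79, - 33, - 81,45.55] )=[- 81, - 61,  -  33, - 30, - 28, - 22.88,  -  19, - 6,-3,-3/2,  9/7,31/2,24.48, 45.55,48, 63, 67, 94.79] 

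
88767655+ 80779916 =169547571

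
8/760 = 1/95   =  0.01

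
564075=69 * 8175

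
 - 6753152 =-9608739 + 2855587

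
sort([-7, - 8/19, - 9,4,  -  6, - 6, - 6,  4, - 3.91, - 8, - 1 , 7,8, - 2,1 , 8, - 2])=[ - 9, -8, - 7,  -  6, - 6, - 6, - 3.91, - 2, - 2,-1,-8/19,1,4,4,7,8,8]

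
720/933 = 240/311 = 0.77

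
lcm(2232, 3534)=42408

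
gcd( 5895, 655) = 655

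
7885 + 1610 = 9495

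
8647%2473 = 1228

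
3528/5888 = 441/736  =  0.60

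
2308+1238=3546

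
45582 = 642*71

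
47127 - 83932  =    -  36805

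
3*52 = 156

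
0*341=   0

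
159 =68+91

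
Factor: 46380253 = 71^1*653243^1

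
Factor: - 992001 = -3^1*17^1* 53^1*367^1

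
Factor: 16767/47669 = 3^6 * 23^1*73^ ( - 1 )*653^( - 1)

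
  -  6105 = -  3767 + -2338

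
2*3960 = 7920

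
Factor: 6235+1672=7907^1 = 7907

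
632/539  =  1 + 93/539  =  1.17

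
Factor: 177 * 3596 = 2^2*3^1*29^1 * 31^1*59^1= 636492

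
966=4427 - 3461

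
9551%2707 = 1430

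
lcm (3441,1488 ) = 55056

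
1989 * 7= 13923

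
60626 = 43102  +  17524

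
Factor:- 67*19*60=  - 2^2*3^1*5^1 * 19^1 * 67^1 = - 76380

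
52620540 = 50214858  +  2405682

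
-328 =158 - 486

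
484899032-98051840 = 386847192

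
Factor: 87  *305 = 3^1*5^1*29^1*61^1 = 26535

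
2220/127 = 2220/127 = 17.48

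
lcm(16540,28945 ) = 115780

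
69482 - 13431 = 56051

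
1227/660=1 +189/220 =1.86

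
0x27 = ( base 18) 23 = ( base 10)39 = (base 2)100111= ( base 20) 1J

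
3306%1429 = 448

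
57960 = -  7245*( -8 )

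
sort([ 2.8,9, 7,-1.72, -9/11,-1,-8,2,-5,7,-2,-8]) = [-8,  -  8,-5, - 2,- 1.72,  -  1,-9/11,2 , 2.8,7,7,9 ] 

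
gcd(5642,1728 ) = 2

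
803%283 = 237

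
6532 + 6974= 13506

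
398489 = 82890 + 315599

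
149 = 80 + 69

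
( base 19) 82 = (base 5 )1104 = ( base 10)154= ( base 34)4i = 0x9A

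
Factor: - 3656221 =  - 97^1*37693^1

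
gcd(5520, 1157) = 1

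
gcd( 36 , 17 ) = 1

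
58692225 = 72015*815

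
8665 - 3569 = 5096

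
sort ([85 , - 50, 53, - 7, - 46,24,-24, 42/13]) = [- 50, - 46, - 24, - 7,42/13, 24, 53,85]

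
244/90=2+32/45 = 2.71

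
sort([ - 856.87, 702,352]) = [-856.87, 352,  702]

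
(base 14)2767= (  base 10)6951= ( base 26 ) a79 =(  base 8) 15447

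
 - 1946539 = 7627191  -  9573730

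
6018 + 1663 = 7681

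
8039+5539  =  13578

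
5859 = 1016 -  - 4843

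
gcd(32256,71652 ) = 84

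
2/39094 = 1/19547 = 0.00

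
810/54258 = 135/9043 = 0.01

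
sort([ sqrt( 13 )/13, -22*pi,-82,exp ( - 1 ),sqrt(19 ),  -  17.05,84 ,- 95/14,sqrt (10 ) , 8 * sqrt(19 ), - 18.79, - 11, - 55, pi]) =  [ - 82 , - 22*pi ,-55, - 18.79, - 17.05, - 11, - 95/14, sqrt( 13 ) /13,exp( - 1),pi,sqrt(10 ), sqrt(19),8*sqrt (19 ),84]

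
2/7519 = 2/7519 = 0.00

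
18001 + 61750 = 79751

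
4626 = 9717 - 5091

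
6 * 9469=56814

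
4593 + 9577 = 14170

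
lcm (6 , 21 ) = 42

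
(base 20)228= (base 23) 1DK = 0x350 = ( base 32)QG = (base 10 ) 848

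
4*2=8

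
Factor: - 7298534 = -2^1*89^1*131^1 * 313^1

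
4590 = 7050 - 2460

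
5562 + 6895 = 12457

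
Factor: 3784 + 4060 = 2^2*37^1*53^1 = 7844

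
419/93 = 4 +47/93  =  4.51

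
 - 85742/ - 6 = 14290 +1/3 = 14290.33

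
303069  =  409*741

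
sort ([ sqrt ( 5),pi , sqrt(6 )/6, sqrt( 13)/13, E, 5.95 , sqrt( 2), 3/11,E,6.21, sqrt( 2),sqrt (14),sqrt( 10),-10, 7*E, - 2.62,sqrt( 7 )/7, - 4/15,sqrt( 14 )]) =[ - 10, - 2.62, - 4/15, 3/11, sqrt( 13)/13, sqrt( 7 ) /7,sqrt( 6)/6,sqrt( 2),sqrt(2), sqrt(5),E, E,  pi, sqrt( 10), sqrt(14),sqrt( 14), 5.95 , 6.21,7*  E ] 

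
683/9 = 683/9 =75.89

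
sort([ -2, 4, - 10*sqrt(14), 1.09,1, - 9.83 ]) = [ - 10 *sqrt( 14 ) ,-9.83, - 2, 1,1.09,4]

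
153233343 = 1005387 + 152227956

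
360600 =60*6010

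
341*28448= 9700768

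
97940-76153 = 21787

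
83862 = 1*83862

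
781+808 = 1589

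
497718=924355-426637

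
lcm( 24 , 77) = 1848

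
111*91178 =10120758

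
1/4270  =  1/4270 = 0.00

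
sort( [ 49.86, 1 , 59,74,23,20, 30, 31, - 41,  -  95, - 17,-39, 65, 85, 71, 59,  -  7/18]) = [ - 95,-41, - 39,-17, - 7/18,1, 20,23, 30,31 , 49.86,  59,59 , 65,71,74, 85 ] 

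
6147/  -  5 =- 1230 + 3/5 = - 1229.40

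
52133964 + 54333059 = 106467023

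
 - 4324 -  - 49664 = 45340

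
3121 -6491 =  - 3370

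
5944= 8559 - 2615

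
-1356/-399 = 452/133 = 3.40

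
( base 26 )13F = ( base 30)pj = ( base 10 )769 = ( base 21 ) 1fd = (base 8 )1401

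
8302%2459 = 925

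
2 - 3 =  - 1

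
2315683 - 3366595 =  - 1050912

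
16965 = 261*65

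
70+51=121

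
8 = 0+8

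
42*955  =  40110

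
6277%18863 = 6277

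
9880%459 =241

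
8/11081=8/11081 = 0.00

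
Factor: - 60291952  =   - 2^4*7^2 * 53^1 * 1451^1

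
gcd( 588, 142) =2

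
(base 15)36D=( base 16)30a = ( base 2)1100001010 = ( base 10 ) 778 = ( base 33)nj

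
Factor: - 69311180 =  - 2^2 * 5^1*3465559^1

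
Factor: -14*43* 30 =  - 18060  =  -2^2*3^1 * 5^1*7^1*43^1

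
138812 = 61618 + 77194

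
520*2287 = 1189240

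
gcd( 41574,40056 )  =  6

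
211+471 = 682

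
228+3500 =3728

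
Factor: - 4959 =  - 3^2*19^1*29^1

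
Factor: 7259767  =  19^1*137^1*2789^1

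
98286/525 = 32762/175 = 187.21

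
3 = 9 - 6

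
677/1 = 677 = 677.00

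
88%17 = 3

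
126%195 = 126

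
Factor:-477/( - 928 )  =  2^ ( - 5 )*3^2*29^( - 1)*53^1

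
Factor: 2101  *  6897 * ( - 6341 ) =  - 91884875577= - 3^1*11^3*17^1*19^1*191^1*373^1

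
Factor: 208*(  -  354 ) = -73632 =- 2^5*3^1*13^1*59^1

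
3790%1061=607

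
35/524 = 35/524 = 0.07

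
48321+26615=74936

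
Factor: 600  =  2^3*3^1*5^2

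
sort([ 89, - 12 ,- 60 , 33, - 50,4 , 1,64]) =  [ - 60,- 50, - 12,1, 4, 33,64,89] 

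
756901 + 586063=1342964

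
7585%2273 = 766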